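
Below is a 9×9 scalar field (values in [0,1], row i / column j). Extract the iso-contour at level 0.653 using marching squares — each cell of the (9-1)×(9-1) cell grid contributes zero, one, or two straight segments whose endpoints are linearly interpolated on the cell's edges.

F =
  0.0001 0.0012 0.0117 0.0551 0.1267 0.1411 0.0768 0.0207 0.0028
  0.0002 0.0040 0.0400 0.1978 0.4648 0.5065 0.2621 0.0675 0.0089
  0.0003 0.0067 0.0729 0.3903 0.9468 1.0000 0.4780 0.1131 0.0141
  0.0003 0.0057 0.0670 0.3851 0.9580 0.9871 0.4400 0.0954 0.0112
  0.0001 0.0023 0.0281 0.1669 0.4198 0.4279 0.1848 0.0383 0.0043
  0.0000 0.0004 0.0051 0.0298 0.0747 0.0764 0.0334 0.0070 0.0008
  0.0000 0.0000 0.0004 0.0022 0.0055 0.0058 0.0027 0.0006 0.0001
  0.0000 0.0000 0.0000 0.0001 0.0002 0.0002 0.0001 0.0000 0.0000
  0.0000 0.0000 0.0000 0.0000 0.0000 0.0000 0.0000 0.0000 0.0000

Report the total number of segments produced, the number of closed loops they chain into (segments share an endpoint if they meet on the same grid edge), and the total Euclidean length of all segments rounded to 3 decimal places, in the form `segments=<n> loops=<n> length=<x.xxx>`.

cell (1,3): code 0100 → (1.390,4.000)–(2.000,3.472)
cell (1,4): code 1100 → (1.297,5.000)–(1.390,4.000)
cell (1,5): code 1000 → (2.000,5.665)–(1.297,5.000)
cell (2,3): code 0110 → (2.000,3.472)–(3.000,3.468)
cell (2,5): code 1001 → (3.000,5.611)–(2.000,5.665)
cell (3,3): code 0010 → (3.000,3.468)–(3.567,4.000)
cell (3,4): code 0011 → (3.567,4.000)–(3.597,5.000)
cell (3,5): code 0001 → (3.597,5.000)–(3.000,5.611)
total: 8 segments, chained into 1 closed loop(s), length Σ = 7.412212

segments=8 loops=1 length=7.412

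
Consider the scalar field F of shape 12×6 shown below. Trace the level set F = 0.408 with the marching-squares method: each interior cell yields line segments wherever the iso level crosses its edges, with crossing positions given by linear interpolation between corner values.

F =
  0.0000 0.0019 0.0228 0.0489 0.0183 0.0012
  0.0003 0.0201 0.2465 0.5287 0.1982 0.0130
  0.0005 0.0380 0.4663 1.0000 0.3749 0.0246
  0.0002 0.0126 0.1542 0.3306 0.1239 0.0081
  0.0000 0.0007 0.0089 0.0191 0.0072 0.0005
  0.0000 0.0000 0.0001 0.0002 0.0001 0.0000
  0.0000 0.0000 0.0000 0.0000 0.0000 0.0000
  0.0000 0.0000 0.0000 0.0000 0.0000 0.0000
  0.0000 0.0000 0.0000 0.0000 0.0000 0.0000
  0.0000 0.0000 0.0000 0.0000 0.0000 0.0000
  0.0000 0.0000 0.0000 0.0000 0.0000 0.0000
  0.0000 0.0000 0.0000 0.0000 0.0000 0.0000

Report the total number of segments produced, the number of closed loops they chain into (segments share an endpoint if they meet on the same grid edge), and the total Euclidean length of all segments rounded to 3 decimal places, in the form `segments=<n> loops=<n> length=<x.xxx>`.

cell (0,2): code 0100 → (0.748,3.000)–(1.000,2.572)
cell (0,3): code 1000 → (1.000,3.365)–(0.748,3.000)
cell (1,1): code 0100 → (1.735,2.000)–(2.000,1.864)
cell (1,2): code 1110 → (1.000,2.572)–(1.735,2.000)
cell (1,3): code 1001 → (2.000,3.947)–(1.000,3.365)
cell (2,1): code 0010 → (2.000,1.864)–(2.187,2.000)
cell (2,2): code 0011 → (2.187,2.000)–(2.884,3.000)
cell (2,3): code 0001 → (2.884,3.000)–(2.000,3.947)
total: 8 segments, chained into 1 closed loop(s), length Σ = 6.072256

segments=8 loops=1 length=6.072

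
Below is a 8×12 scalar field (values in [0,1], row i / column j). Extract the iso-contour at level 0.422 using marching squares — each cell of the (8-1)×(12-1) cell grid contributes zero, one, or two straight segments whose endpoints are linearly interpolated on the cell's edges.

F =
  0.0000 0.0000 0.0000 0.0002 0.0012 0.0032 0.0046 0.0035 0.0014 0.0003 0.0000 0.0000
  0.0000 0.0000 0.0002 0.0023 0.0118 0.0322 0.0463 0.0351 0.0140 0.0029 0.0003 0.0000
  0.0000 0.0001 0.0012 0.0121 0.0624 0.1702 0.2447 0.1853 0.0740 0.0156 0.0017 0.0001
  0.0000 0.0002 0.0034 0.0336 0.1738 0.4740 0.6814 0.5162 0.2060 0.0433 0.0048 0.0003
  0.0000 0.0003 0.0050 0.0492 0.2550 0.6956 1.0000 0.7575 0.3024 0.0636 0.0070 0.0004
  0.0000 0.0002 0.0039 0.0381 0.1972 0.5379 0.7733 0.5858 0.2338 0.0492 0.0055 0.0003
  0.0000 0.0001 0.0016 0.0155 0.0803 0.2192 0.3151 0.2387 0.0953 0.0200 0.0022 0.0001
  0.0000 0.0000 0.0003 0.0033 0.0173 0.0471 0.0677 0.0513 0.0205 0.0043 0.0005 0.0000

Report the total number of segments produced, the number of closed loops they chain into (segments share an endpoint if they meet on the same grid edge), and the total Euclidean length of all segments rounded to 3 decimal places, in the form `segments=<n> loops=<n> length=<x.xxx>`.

cell (2,4): code 0100 → (2.829,5.000)–(3.000,4.827)
cell (2,5): code 1100 → (2.406,6.000)–(2.829,5.000)
cell (2,6): code 1100 → (2.715,7.000)–(2.406,6.000)
cell (2,7): code 1000 → (3.000,7.304)–(2.715,7.000)
cell (3,4): code 0110 → (3.000,4.827)–(4.000,4.379)
cell (3,7): code 1001 → (4.000,7.737)–(3.000,7.304)
cell (4,4): code 0110 → (4.000,4.379)–(5.000,4.660)
cell (4,7): code 1001 → (5.000,7.465)–(4.000,7.737)
cell (5,4): code 0010 → (5.000,4.660)–(5.364,5.000)
cell (5,5): code 0011 → (5.364,5.000)–(5.767,6.000)
cell (5,6): code 0011 → (5.767,6.000)–(5.472,7.000)
cell (5,7): code 0001 → (5.472,7.000)–(5.000,7.465)
total: 12 segments, chained into 1 closed loop(s), length Σ = 10.334228

segments=12 loops=1 length=10.334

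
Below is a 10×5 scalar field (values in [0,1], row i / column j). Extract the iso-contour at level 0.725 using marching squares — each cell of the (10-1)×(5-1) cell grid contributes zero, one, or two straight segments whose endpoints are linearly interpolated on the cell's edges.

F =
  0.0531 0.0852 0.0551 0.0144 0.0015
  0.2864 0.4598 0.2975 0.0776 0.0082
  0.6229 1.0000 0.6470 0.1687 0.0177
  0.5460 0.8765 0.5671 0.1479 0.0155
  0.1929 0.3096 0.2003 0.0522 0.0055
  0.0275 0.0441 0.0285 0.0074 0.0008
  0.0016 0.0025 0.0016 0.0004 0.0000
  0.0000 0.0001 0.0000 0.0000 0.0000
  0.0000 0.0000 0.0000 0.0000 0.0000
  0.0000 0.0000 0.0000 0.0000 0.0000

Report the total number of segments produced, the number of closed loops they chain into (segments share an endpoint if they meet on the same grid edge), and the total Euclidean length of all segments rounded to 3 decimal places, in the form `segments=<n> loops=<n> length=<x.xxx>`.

segments=6 loops=1 length=4.985

cell (1,0): code 0100 → (1.491,1.000)–(2.000,0.271)
cell (1,1): code 1000 → (2.000,1.779)–(1.491,1.000)
cell (2,0): code 0110 → (2.000,0.271)–(3.000,0.542)
cell (2,1): code 1001 → (3.000,1.490)–(2.000,1.779)
cell (3,0): code 0010 → (3.000,0.542)–(3.267,1.000)
cell (3,1): code 0001 → (3.267,1.000)–(3.000,1.490)
total: 6 segments, chained into 1 closed loop(s), length Σ = 4.985484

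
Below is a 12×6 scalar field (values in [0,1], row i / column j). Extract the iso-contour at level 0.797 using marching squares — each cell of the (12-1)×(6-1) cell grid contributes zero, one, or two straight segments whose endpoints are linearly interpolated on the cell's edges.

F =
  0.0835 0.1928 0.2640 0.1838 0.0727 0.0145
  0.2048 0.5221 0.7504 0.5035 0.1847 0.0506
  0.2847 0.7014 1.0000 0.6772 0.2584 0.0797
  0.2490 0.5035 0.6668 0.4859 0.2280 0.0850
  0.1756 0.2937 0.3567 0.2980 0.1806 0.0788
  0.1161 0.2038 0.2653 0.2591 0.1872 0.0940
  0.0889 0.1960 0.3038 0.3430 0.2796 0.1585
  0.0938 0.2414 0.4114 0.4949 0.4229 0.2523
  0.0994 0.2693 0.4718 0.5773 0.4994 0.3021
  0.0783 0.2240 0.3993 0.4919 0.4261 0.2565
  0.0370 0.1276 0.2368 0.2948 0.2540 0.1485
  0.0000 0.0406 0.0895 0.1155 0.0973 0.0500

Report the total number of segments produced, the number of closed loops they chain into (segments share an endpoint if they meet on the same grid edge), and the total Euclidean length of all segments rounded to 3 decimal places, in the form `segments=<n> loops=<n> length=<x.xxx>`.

cell (1,1): code 0100 → (1.187,2.000)–(2.000,1.320)
cell (1,2): code 1000 → (2.000,2.629)–(1.187,2.000)
cell (2,1): code 0010 → (2.000,1.320)–(2.609,2.000)
cell (2,2): code 0001 → (2.609,2.000)–(2.000,2.629)
total: 4 segments, chained into 1 closed loop(s), length Σ = 3.876570

segments=4 loops=1 length=3.877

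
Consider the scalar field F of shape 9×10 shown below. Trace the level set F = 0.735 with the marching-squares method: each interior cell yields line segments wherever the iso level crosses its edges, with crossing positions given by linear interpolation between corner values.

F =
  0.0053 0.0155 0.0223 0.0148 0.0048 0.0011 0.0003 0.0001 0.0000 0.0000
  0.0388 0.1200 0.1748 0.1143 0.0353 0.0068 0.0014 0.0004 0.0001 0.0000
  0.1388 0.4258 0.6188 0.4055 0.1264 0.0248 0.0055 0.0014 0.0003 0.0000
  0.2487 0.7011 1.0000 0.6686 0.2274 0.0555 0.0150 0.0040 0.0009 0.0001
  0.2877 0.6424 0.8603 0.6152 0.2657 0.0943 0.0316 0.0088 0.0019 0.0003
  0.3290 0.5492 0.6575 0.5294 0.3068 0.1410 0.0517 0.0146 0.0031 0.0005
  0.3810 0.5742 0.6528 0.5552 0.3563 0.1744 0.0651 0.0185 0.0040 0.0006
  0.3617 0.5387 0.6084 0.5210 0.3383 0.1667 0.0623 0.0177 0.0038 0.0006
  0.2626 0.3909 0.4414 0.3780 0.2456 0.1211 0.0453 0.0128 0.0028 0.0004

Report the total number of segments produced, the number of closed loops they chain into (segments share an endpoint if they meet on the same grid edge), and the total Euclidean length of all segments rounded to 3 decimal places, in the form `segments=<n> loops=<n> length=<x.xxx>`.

cell (2,1): code 0100 → (2.305,2.000)–(3.000,1.113)
cell (2,2): code 1000 → (3.000,2.800)–(2.305,2.000)
cell (3,1): code 0110 → (3.000,1.113)–(4.000,1.425)
cell (3,2): code 1001 → (4.000,2.511)–(3.000,2.800)
cell (4,1): code 0010 → (4.000,1.425)–(4.618,2.000)
cell (4,2): code 0001 → (4.618,2.000)–(4.000,2.511)
total: 6 segments, chained into 1 closed loop(s), length Σ = 5.920335

segments=6 loops=1 length=5.920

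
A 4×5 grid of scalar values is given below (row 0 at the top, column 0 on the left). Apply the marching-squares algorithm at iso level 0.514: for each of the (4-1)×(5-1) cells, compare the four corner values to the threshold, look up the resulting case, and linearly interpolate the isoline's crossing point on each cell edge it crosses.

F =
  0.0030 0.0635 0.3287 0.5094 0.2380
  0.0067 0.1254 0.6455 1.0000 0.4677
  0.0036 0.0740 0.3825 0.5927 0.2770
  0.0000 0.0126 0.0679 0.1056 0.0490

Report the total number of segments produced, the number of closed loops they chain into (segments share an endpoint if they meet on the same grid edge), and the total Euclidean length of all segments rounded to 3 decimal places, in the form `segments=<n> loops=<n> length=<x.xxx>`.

cell (0,1): code 0100 → (0.585,2.000)–(1.000,1.747)
cell (0,2): code 1100 → (0.009,3.000)–(0.585,2.000)
cell (0,3): code 1000 → (1.000,3.913)–(0.009,3.000)
cell (1,1): code 0010 → (1.000,1.747)–(1.500,2.000)
cell (1,2): code 0111 → (1.500,2.000)–(2.000,2.626)
cell (1,3): code 1001 → (2.000,3.249)–(1.000,3.913)
cell (2,2): code 0010 → (2.000,2.626)–(2.162,3.000)
cell (2,3): code 0001 → (2.162,3.000)–(2.000,3.249)
total: 8 segments, chained into 1 closed loop(s), length Σ = 6.253237

segments=8 loops=1 length=6.253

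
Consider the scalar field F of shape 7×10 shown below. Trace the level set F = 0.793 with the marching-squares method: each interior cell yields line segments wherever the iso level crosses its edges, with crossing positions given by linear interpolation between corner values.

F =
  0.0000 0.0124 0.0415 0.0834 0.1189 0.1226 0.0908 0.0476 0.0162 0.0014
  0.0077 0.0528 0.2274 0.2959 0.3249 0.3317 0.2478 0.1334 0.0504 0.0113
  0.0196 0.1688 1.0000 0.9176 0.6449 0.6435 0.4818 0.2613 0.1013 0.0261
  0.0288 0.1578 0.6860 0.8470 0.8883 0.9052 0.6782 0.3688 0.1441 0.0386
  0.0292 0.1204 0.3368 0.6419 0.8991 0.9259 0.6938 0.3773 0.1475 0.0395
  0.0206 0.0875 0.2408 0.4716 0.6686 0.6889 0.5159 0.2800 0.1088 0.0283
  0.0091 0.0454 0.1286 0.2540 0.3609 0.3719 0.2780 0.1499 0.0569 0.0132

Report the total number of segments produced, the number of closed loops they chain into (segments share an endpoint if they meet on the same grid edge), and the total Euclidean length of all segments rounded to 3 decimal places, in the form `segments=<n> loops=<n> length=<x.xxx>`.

cell (1,1): code 0100 → (1.732,2.000)–(2.000,1.751)
cell (1,2): code 1100 → (1.800,3.000)–(1.732,2.000)
cell (1,3): code 1000 → (2.000,3.457)–(1.800,3.000)
cell (2,1): code 0010 → (2.000,1.751)–(2.659,2.000)
cell (2,2): code 0111 → (2.659,2.000)–(3.000,2.665)
cell (2,3): code 1101 → (2.608,4.000)–(2.000,3.457)
cell (2,4): code 1100 → (2.571,5.000)–(2.608,4.000)
cell (2,5): code 1000 → (3.000,5.494)–(2.571,5.000)
cell (3,2): code 0010 → (3.000,2.665)–(3.263,3.000)
cell (3,3): code 0111 → (3.263,3.000)–(4.000,3.587)
cell (3,5): code 1001 → (4.000,5.573)–(3.000,5.494)
cell (4,3): code 0010 → (4.000,3.587)–(4.460,4.000)
cell (4,4): code 0011 → (4.460,4.000)–(4.561,5.000)
cell (4,5): code 0001 → (4.561,5.000)–(4.000,5.573)
total: 14 segments, chained into 1 closed loop(s), length Σ = 10.585477

segments=14 loops=1 length=10.585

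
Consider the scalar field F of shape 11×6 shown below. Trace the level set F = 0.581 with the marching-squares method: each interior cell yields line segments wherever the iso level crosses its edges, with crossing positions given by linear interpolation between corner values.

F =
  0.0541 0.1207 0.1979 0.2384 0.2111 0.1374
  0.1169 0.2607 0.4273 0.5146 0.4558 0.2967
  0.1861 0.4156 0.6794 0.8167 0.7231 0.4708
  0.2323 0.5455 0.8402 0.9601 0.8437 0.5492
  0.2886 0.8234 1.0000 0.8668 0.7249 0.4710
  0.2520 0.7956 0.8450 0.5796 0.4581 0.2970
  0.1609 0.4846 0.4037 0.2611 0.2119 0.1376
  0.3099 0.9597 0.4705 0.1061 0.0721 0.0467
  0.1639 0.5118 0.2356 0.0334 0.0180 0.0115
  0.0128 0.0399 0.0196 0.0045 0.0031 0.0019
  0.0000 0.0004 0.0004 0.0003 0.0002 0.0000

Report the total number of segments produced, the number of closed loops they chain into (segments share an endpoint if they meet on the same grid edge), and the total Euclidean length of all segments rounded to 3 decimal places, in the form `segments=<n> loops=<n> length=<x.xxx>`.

cell (1,1): code 0100 → (1.610,2.000)–(2.000,1.627)
cell (1,2): code 1100 → (1.220,3.000)–(1.610,2.000)
cell (1,3): code 1100 → (1.468,4.000)–(1.220,3.000)
cell (1,4): code 1000 → (2.000,4.563)–(1.468,4.000)
cell (2,1): code 0110 → (2.000,1.627)–(3.000,1.120)
cell (2,4): code 1001 → (3.000,4.892)–(2.000,4.563)
cell (3,0): code 0100 → (3.128,1.000)–(4.000,0.547)
cell (3,1): code 1110 → (3.000,1.120)–(3.128,1.000)
cell (3,4): code 1001 → (4.000,4.567)–(3.000,4.892)
cell (4,0): code 0110 → (4.000,0.547)–(5.000,0.605)
cell (4,2): code 1011 → (5.000,2.995)–(4.995,3.000)
cell (4,3): code 0011 → (4.995,3.000)–(4.539,4.000)
cell (4,4): code 0001 → (4.539,4.000)–(4.000,4.567)
cell (5,0): code 0010 → (5.000,0.605)–(5.690,1.000)
cell (5,1): code 0011 → (5.690,1.000)–(5.598,2.000)
cell (5,2): code 0001 → (5.598,2.000)–(5.000,2.995)
cell (6,0): code 0100 → (6.203,1.000)–(7.000,0.417)
cell (6,1): code 1000 → (7.000,1.774)–(6.203,1.000)
cell (7,0): code 0010 → (7.000,0.417)–(7.846,1.000)
cell (7,1): code 0001 → (7.846,1.000)–(7.000,1.774)
total: 20 segments, chained into 2 closed loop(s), length Σ = 17.923911

segments=20 loops=2 length=17.924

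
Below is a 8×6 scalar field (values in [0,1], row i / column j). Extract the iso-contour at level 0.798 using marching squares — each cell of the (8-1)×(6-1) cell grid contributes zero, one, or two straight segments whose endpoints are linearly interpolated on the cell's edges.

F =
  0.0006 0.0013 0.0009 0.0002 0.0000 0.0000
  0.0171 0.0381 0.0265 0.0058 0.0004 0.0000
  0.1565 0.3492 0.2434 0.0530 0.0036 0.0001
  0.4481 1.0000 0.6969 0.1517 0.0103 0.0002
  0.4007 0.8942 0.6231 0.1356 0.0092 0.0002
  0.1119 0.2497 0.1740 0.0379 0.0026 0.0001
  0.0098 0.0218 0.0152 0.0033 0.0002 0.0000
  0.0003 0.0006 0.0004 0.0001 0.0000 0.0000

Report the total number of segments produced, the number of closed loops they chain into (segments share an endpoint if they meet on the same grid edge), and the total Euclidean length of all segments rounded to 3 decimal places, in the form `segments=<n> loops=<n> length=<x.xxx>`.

segments=6 loops=1 length=3.908

cell (2,0): code 0100 → (2.690,1.000)–(3.000,0.634)
cell (2,1): code 1000 → (3.000,1.666)–(2.690,1.000)
cell (3,0): code 0110 → (3.000,0.634)–(4.000,0.805)
cell (3,1): code 1001 → (4.000,1.355)–(3.000,1.666)
cell (4,0): code 0010 → (4.000,0.805)–(4.149,1.000)
cell (4,1): code 0001 → (4.149,1.000)–(4.000,1.355)
total: 6 segments, chained into 1 closed loop(s), length Σ = 3.907512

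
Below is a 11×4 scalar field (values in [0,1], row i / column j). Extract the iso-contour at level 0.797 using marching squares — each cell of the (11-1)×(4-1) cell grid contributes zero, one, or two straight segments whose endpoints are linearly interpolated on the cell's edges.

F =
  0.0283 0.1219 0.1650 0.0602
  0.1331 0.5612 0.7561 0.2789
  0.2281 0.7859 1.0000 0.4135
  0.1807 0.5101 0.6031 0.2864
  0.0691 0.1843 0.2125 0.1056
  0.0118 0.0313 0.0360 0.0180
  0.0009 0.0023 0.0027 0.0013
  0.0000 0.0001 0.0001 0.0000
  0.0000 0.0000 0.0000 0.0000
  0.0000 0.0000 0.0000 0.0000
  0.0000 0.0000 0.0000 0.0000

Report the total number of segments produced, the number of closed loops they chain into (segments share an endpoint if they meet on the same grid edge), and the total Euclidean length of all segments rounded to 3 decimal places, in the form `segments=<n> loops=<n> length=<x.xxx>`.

segments=4 loops=1 length=3.858

cell (1,1): code 0100 → (1.168,2.000)–(2.000,1.052)
cell (1,2): code 1000 → (2.000,2.346)–(1.168,2.000)
cell (2,1): code 0010 → (2.000,1.052)–(2.511,2.000)
cell (2,2): code 0001 → (2.511,2.000)–(2.000,2.346)
total: 4 segments, chained into 1 closed loop(s), length Σ = 3.857928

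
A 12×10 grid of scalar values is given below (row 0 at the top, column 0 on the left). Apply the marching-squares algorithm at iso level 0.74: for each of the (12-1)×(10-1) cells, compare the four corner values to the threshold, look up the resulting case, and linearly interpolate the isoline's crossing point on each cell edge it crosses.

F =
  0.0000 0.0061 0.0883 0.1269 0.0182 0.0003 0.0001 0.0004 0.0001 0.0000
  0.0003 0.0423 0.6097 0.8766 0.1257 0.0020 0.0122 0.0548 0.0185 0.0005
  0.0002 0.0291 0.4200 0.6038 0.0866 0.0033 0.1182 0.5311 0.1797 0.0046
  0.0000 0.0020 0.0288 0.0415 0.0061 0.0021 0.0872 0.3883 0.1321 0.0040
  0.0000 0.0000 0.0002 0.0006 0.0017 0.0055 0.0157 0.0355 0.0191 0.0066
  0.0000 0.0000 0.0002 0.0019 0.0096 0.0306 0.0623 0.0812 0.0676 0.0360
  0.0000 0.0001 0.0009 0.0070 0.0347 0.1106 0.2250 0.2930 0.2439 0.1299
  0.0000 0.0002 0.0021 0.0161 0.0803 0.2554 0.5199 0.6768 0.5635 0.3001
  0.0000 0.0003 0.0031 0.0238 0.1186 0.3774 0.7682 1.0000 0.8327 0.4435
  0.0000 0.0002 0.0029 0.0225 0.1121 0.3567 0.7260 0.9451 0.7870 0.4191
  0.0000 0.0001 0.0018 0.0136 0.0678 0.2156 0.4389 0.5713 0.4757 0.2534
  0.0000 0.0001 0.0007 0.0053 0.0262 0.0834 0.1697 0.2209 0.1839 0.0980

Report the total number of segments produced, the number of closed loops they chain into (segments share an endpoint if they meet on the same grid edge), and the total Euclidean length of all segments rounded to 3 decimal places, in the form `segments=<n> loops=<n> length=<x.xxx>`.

cell (0,2): code 0100 → (0.818,3.000)–(1.000,2.488)
cell (0,3): code 1000 → (1.000,3.182)–(0.818,3.000)
cell (1,2): code 0010 → (1.000,2.488)–(1.501,3.000)
cell (1,3): code 0001 → (1.501,3.000)–(1.000,3.182)
cell (7,5): code 0100 → (7.886,6.000)–(8.000,5.928)
cell (7,6): code 1100 → (7.196,7.000)–(7.886,6.000)
cell (7,7): code 1100 → (7.656,8.000)–(7.196,7.000)
cell (7,8): code 1000 → (8.000,8.238)–(7.656,8.000)
cell (8,5): code 0010 → (8.000,5.928)–(8.668,6.000)
cell (8,6): code 0111 → (8.668,6.000)–(9.000,6.064)
cell (8,8): code 1001 → (9.000,8.128)–(8.000,8.238)
cell (9,6): code 0010 → (9.000,6.064)–(9.549,7.000)
cell (9,7): code 0011 → (9.549,7.000)–(9.151,8.000)
cell (9,8): code 0001 → (9.151,8.000)–(9.000,8.128)
total: 14 segments, chained into 2 closed loop(s), length Σ = 9.294064

segments=14 loops=2 length=9.294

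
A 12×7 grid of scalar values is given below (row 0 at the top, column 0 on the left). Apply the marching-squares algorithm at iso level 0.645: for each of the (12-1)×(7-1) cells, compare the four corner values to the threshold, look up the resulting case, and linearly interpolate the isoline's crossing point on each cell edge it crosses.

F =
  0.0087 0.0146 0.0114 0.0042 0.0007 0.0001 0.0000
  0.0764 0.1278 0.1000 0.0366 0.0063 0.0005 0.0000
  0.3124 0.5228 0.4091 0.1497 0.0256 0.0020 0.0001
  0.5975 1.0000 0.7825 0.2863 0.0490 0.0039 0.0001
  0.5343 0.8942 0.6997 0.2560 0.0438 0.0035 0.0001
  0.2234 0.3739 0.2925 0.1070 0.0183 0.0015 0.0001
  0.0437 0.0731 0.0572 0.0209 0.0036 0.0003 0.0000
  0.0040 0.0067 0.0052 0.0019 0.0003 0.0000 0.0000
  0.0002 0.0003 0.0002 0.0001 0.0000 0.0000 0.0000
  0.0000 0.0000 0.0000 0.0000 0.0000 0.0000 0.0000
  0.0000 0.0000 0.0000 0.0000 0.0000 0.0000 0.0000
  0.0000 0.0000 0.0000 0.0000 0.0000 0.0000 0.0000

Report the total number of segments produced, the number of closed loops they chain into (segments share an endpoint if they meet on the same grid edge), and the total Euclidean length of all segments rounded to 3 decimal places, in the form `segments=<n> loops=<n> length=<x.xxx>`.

cell (2,0): code 0100 → (2.256,1.000)–(3.000,0.118)
cell (2,1): code 1100 → (2.632,2.000)–(2.256,1.000)
cell (2,2): code 1000 → (3.000,2.277)–(2.632,2.000)
cell (3,0): code 0110 → (3.000,0.118)–(4.000,0.308)
cell (3,2): code 1001 → (4.000,2.123)–(3.000,2.277)
cell (4,0): code 0010 → (4.000,0.308)–(4.479,1.000)
cell (4,1): code 0011 → (4.479,1.000)–(4.134,2.000)
cell (4,2): code 0001 → (4.134,2.000)–(4.000,2.123)
total: 8 segments, chained into 1 closed loop(s), length Σ = 6.794466

segments=8 loops=1 length=6.794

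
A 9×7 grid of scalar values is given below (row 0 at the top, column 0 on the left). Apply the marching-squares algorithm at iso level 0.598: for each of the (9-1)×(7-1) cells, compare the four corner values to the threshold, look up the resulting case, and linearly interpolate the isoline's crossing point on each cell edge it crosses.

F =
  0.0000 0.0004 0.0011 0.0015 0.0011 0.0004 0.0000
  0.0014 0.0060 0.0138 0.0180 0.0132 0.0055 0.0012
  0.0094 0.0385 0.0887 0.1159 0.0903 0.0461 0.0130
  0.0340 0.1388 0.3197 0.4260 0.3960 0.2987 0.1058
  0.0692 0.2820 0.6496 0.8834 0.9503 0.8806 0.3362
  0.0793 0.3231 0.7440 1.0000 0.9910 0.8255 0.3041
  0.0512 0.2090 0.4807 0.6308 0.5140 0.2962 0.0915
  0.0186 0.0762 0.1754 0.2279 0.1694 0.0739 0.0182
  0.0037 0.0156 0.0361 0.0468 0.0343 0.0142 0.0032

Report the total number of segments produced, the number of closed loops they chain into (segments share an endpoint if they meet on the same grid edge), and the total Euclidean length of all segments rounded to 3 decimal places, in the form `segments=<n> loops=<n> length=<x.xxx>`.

segments=14 loops=1 length=10.568

cell (3,1): code 0100 → (3.844,2.000)–(4.000,1.860)
cell (3,2): code 1100 → (3.376,3.000)–(3.844,2.000)
cell (3,3): code 1100 → (3.364,4.000)–(3.376,3.000)
cell (3,4): code 1100 → (3.514,5.000)–(3.364,4.000)
cell (3,5): code 1000 → (4.000,5.519)–(3.514,5.000)
cell (4,1): code 0110 → (4.000,1.860)–(5.000,1.653)
cell (4,5): code 1001 → (5.000,5.436)–(4.000,5.519)
cell (5,1): code 0010 → (5.000,1.653)–(5.555,2.000)
cell (5,2): code 0111 → (5.555,2.000)–(6.000,2.781)
cell (5,3): code 1011 → (6.000,3.281)–(5.824,4.000)
cell (5,4): code 0011 → (5.824,4.000)–(5.430,5.000)
cell (5,5): code 0001 → (5.430,5.000)–(5.000,5.436)
cell (6,2): code 0010 → (6.000,2.781)–(6.081,3.000)
cell (6,3): code 0001 → (6.081,3.000)–(6.000,3.281)
total: 14 segments, chained into 1 closed loop(s), length Σ = 10.567617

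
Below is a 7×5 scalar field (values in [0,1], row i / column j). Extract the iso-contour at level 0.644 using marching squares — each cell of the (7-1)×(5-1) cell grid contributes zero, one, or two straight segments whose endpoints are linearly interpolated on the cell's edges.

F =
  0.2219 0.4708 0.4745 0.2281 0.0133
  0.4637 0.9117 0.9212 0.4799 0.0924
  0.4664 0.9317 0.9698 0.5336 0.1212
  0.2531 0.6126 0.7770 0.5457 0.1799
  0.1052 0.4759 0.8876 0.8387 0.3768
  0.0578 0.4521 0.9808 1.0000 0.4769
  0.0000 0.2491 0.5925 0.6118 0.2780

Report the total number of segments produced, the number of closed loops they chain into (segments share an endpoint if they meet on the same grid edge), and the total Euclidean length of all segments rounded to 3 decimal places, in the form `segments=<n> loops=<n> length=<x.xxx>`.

cell (0,0): code 0100 → (0.393,1.000)–(1.000,0.402)
cell (0,1): code 1100 → (0.379,2.000)–(0.393,1.000)
cell (0,2): code 1000 → (1.000,2.628)–(0.379,2.000)
cell (1,0): code 0110 → (1.000,0.402)–(2.000,0.382)
cell (1,2): code 1001 → (2.000,2.747)–(1.000,2.628)
cell (2,0): code 0010 → (2.000,0.382)–(2.902,1.000)
cell (2,1): code 0111 → (2.902,1.000)–(3.000,1.191)
cell (2,2): code 1001 → (3.000,2.575)–(2.000,2.747)
cell (3,1): code 0110 → (3.000,1.191)–(4.000,1.408)
cell (3,2): code 1101 → (3.335,3.000)–(3.000,2.575)
cell (3,3): code 1000 → (4.000,3.422)–(3.335,3.000)
cell (4,1): code 0110 → (4.000,1.408)–(5.000,1.363)
cell (4,3): code 1001 → (5.000,3.681)–(4.000,3.422)
cell (5,1): code 0010 → (5.000,1.363)–(5.867,2.000)
cell (5,2): code 0011 → (5.867,2.000)–(5.917,3.000)
cell (5,3): code 0001 → (5.917,3.000)–(5.000,3.681)
total: 16 segments, chained into 1 closed loop(s), length Σ = 14.670110

segments=16 loops=1 length=14.670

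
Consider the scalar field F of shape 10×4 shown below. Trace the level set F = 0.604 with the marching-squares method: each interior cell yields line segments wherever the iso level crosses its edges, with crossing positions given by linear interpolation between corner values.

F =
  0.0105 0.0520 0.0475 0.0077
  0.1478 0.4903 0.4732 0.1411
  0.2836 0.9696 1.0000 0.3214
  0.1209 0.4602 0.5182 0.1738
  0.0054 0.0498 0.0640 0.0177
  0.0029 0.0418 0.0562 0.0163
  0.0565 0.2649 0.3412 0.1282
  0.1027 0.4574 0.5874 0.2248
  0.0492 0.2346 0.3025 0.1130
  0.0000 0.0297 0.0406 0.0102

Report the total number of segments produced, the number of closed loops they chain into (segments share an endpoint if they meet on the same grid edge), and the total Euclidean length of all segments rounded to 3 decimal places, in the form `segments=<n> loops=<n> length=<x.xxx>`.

segments=6 loops=1 length=5.790

cell (1,0): code 0100 → (1.237,1.000)–(2.000,0.467)
cell (1,1): code 1100 → (1.248,2.000)–(1.237,1.000)
cell (1,2): code 1000 → (2.000,2.584)–(1.248,2.000)
cell (2,0): code 0010 → (2.000,0.467)–(2.718,1.000)
cell (2,1): code 0011 → (2.718,1.000)–(2.822,2.000)
cell (2,2): code 0001 → (2.822,2.000)–(2.000,2.584)
total: 6 segments, chained into 1 closed loop(s), length Σ = 5.789577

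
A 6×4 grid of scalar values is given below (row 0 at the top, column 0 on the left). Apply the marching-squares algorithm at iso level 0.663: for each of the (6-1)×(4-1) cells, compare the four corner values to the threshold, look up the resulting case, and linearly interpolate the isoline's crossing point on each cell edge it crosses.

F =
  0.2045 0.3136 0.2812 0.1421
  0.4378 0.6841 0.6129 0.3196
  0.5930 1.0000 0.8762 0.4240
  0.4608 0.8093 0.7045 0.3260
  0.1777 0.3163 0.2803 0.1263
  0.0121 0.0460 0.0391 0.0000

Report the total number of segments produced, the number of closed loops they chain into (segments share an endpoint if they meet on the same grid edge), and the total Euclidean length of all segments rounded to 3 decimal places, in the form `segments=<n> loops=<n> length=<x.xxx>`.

segments=10 loops=1 length=7.140

cell (0,0): code 0100 → (0.943,1.000)–(1.000,0.914)
cell (0,1): code 1000 → (1.000,1.296)–(0.943,1.000)
cell (1,0): code 0110 → (1.000,0.914)–(2.000,0.172)
cell (1,1): code 1101 → (1.190,2.000)–(1.000,1.296)
cell (1,2): code 1000 → (2.000,2.471)–(1.190,2.000)
cell (2,0): code 0110 → (2.000,0.172)–(3.000,0.580)
cell (2,2): code 1001 → (3.000,2.110)–(2.000,2.471)
cell (3,0): code 0010 → (3.000,0.580)–(3.297,1.000)
cell (3,1): code 0011 → (3.297,1.000)–(3.098,2.000)
cell (3,2): code 0001 → (3.098,2.000)–(3.000,2.110)
total: 10 segments, chained into 1 closed loop(s), length Σ = 7.140159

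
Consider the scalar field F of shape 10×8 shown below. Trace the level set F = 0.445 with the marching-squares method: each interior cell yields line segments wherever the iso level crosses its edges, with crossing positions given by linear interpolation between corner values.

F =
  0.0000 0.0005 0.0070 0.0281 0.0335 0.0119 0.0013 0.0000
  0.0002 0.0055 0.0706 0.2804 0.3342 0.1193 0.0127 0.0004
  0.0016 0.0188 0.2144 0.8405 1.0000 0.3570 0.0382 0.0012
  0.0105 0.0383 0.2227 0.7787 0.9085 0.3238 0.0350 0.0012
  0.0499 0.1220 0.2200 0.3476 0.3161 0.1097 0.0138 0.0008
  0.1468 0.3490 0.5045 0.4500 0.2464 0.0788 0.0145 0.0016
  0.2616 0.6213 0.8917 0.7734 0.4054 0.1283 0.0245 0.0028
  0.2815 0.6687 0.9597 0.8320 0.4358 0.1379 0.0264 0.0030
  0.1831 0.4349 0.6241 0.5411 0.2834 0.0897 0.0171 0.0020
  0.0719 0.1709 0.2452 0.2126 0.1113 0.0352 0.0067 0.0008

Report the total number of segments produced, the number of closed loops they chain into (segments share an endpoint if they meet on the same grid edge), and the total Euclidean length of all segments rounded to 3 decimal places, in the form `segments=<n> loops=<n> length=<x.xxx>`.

segments=22 loops=2 length=19.512

cell (1,2): code 0100 → (1.294,3.000)–(2.000,2.368)
cell (1,3): code 1100 → (1.166,4.000)–(1.294,3.000)
cell (1,4): code 1000 → (2.000,4.863)–(1.166,4.000)
cell (2,2): code 0110 → (2.000,2.368)–(3.000,2.400)
cell (2,4): code 1001 → (3.000,4.793)–(2.000,4.863)
cell (3,2): code 0010 → (3.000,2.400)–(3.774,3.000)
cell (3,3): code 0011 → (3.774,3.000)–(3.782,4.000)
cell (3,4): code 0001 → (3.782,4.000)–(3.000,4.793)
cell (4,1): code 0100 → (4.791,2.000)–(5.000,1.617)
cell (4,2): code 1100 → (4.951,3.000)–(4.791,2.000)
cell (4,3): code 1000 → (5.000,3.025)–(4.951,3.000)
cell (5,0): code 0100 → (5.353,1.000)–(6.000,0.510)
cell (5,1): code 1110 → (5.000,1.617)–(5.353,1.000)
cell (5,3): code 1001 → (6.000,3.892)–(5.000,3.025)
cell (6,0): code 0110 → (6.000,0.510)–(7.000,0.422)
cell (6,3): code 1001 → (7.000,3.977)–(6.000,3.892)
cell (7,0): code 0010 → (7.000,0.422)–(7.957,1.000)
cell (7,1): code 0111 → (7.957,1.000)–(8.000,1.053)
cell (7,3): code 1001 → (8.000,3.373)–(7.000,3.977)
cell (8,1): code 0010 → (8.000,1.053)–(8.473,2.000)
cell (8,2): code 0011 → (8.473,2.000)–(8.293,3.000)
cell (8,3): code 0001 → (8.293,3.000)–(8.000,3.373)
total: 22 segments, chained into 2 closed loop(s), length Σ = 19.512378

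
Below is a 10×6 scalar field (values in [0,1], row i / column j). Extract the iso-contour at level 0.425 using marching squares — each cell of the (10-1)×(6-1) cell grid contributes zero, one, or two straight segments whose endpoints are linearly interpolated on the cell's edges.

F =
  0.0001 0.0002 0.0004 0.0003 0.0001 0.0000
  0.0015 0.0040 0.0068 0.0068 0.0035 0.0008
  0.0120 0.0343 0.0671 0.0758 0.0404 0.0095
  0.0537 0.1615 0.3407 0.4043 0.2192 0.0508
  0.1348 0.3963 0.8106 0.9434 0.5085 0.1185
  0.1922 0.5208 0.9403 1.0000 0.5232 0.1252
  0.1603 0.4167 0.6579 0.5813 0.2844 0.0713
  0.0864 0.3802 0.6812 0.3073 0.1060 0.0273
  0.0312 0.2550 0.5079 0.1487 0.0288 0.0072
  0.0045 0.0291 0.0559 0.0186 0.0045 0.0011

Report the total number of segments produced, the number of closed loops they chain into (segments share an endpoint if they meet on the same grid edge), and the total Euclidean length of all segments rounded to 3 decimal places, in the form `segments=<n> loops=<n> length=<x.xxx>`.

segments=18 loops=1 length=13.380

cell (3,1): code 0100 → (3.179,2.000)–(4.000,1.069)
cell (3,2): code 1100 → (3.038,3.000)–(3.179,2.000)
cell (3,3): code 1100 → (3.711,4.000)–(3.038,3.000)
cell (3,4): code 1000 → (4.000,4.214)–(3.711,4.000)
cell (4,0): code 0100 → (4.231,1.000)–(5.000,0.708)
cell (4,1): code 1110 → (4.000,1.069)–(4.231,1.000)
cell (4,4): code 1001 → (5.000,4.247)–(4.000,4.214)
cell (5,0): code 0010 → (5.000,0.708)–(5.920,1.000)
cell (5,1): code 0111 → (5.920,1.000)–(6.000,1.034)
cell (5,3): code 1011 → (6.000,3.526)–(5.411,4.000)
cell (5,4): code 0001 → (5.411,4.000)–(5.000,4.247)
cell (6,1): code 0110 → (6.000,1.034)–(7.000,1.149)
cell (6,2): code 1011 → (7.000,2.685)–(6.570,3.000)
cell (6,3): code 0001 → (6.570,3.000)–(6.000,3.526)
cell (7,1): code 0110 → (7.000,1.149)–(8.000,1.672)
cell (7,2): code 1001 → (8.000,2.231)–(7.000,2.685)
cell (8,1): code 0010 → (8.000,1.672)–(8.183,2.000)
cell (8,2): code 0001 → (8.183,2.000)–(8.000,2.231)
total: 18 segments, chained into 1 closed loop(s), length Σ = 13.379686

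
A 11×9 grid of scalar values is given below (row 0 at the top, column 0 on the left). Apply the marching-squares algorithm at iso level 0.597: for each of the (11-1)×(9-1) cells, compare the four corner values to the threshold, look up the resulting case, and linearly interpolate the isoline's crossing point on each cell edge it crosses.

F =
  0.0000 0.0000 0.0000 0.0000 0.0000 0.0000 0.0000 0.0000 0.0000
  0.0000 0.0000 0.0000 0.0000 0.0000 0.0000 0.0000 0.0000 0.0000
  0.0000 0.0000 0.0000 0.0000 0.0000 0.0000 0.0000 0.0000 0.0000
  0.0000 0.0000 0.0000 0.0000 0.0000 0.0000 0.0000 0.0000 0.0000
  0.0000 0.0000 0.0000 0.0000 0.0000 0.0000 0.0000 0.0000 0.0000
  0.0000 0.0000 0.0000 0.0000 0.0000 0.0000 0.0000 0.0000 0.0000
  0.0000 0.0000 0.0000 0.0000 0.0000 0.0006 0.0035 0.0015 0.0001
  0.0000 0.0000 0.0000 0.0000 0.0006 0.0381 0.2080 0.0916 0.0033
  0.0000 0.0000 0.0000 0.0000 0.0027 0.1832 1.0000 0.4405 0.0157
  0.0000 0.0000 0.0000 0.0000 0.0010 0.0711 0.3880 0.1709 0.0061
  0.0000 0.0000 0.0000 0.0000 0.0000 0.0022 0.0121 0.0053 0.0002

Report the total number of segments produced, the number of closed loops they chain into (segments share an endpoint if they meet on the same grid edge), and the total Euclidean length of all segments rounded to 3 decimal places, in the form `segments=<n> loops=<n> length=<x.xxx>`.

segments=4 loops=1 length=3.389

cell (7,5): code 0100 → (7.491,6.000)–(8.000,5.507)
cell (7,6): code 1000 → (8.000,6.720)–(7.491,6.000)
cell (8,5): code 0010 → (8.000,5.507)–(8.658,6.000)
cell (8,6): code 0001 → (8.658,6.000)–(8.000,6.720)
total: 4 segments, chained into 1 closed loop(s), length Σ = 3.389411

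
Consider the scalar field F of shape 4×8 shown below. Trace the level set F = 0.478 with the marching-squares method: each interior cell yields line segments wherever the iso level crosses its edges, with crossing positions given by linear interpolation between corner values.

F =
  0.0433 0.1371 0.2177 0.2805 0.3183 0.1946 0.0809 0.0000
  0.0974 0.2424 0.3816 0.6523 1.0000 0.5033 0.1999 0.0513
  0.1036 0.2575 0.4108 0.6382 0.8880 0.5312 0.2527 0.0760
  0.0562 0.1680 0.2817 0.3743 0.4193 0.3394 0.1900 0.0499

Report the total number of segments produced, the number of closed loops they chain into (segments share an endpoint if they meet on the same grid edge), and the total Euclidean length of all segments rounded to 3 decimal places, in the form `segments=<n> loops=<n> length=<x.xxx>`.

cell (0,2): code 0100 → (0.531,3.000)–(1.000,2.356)
cell (0,3): code 1100 → (0.234,4.000)–(0.531,3.000)
cell (0,4): code 1100 → (0.918,5.000)–(0.234,4.000)
cell (0,5): code 1000 → (1.000,5.083)–(0.918,5.000)
cell (1,2): code 0110 → (1.000,2.356)–(2.000,2.296)
cell (1,5): code 1001 → (2.000,5.191)–(1.000,5.083)
cell (2,2): code 0010 → (2.000,2.296)–(2.607,3.000)
cell (2,3): code 0011 → (2.607,3.000)–(2.875,4.000)
cell (2,4): code 0011 → (2.875,4.000)–(2.277,5.000)
cell (2,5): code 0001 → (2.277,5.000)–(2.000,5.191)
total: 10 segments, chained into 1 closed loop(s), length Σ = 8.642379

segments=10 loops=1 length=8.642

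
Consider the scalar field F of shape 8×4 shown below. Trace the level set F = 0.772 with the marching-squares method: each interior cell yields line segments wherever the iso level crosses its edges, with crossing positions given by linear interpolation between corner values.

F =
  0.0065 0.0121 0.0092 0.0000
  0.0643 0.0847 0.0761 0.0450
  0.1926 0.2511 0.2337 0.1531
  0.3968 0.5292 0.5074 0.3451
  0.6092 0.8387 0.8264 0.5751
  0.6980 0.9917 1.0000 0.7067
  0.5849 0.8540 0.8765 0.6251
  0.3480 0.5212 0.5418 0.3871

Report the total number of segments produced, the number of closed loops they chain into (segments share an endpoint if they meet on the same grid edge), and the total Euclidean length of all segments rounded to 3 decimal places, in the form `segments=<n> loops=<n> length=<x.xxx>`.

segments=10 loops=1 length=7.956

cell (3,0): code 0100 → (3.784,1.000)–(4.000,0.709)
cell (3,1): code 1100 → (3.829,2.000)–(3.784,1.000)
cell (3,2): code 1000 → (4.000,2.216)–(3.829,2.000)
cell (4,0): code 0110 → (4.000,0.709)–(5.000,0.252)
cell (4,2): code 1001 → (5.000,2.777)–(4.000,2.216)
cell (5,0): code 0110 → (5.000,0.252)–(6.000,0.695)
cell (5,2): code 1001 → (6.000,2.416)–(5.000,2.777)
cell (6,0): code 0010 → (6.000,0.695)–(6.246,1.000)
cell (6,1): code 0011 → (6.246,1.000)–(6.312,2.000)
cell (6,2): code 0001 → (6.312,2.000)–(6.000,2.416)
total: 10 segments, chained into 1 closed loop(s), length Σ = 7.955777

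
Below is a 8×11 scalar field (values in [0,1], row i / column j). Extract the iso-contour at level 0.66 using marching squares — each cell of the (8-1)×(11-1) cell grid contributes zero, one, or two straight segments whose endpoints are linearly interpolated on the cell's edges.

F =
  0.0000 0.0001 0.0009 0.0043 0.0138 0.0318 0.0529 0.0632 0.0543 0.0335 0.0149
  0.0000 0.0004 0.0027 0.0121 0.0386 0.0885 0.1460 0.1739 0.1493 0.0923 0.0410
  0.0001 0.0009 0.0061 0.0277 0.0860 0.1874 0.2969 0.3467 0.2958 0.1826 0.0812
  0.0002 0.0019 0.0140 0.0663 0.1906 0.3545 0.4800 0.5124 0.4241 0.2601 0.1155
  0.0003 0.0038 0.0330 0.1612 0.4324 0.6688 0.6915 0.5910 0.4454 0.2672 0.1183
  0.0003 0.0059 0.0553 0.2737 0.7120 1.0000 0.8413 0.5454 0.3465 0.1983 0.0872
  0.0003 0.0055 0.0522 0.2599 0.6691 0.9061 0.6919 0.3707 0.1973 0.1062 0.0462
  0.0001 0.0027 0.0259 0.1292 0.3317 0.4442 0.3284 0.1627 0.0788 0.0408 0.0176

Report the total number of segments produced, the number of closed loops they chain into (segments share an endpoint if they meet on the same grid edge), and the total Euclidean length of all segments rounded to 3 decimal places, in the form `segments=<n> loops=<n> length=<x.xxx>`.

cell (3,4): code 0100 → (3.972,5.000)–(4.000,4.963)
cell (3,5): code 1100 → (3.851,6.000)–(3.972,5.000)
cell (3,6): code 1000 → (4.000,6.313)–(3.851,6.000)
cell (4,3): code 0100 → (4.814,4.000)–(5.000,3.881)
cell (4,4): code 1110 → (4.000,4.963)–(4.814,4.000)
cell (4,6): code 1001 → (5.000,6.613)–(4.000,6.313)
cell (5,3): code 0110 → (5.000,3.881)–(6.000,3.978)
cell (5,6): code 1001 → (6.000,6.099)–(5.000,6.613)
cell (6,3): code 0010 → (6.000,3.978)–(6.027,4.000)
cell (6,4): code 0011 → (6.027,4.000)–(6.533,5.000)
cell (6,5): code 0011 → (6.533,5.000)–(6.088,6.000)
cell (6,6): code 0001 → (6.088,6.000)–(6.000,6.099)
total: 12 segments, chained into 1 closed loop(s), length Σ = 8.437511

segments=12 loops=1 length=8.438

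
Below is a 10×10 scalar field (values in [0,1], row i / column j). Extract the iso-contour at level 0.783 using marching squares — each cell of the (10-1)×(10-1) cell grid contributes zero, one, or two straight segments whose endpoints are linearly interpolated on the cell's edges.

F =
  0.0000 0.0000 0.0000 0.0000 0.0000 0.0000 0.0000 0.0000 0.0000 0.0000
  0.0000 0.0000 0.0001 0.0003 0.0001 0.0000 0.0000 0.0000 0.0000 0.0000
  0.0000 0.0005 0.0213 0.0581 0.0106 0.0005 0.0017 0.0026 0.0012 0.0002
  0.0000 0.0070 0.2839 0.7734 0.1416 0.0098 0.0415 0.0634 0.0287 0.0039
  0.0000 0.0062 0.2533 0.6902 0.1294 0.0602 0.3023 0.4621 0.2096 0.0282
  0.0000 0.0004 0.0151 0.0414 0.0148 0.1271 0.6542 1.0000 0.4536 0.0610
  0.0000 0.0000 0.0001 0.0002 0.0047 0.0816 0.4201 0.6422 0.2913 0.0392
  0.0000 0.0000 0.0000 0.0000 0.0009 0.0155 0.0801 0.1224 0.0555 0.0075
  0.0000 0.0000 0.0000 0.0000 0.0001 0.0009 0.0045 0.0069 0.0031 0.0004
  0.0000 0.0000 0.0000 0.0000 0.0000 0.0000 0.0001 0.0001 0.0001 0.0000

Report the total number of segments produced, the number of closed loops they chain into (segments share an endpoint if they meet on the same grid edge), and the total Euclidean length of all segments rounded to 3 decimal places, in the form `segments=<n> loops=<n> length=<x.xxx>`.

cell (4,6): code 0100 → (4.597,7.000)–(5.000,6.372)
cell (4,7): code 1000 → (5.000,7.397)–(4.597,7.000)
cell (5,6): code 0010 → (5.000,6.372)–(5.606,7.000)
cell (5,7): code 0001 → (5.606,7.000)–(5.000,7.397)
total: 4 segments, chained into 1 closed loop(s), length Σ = 2.909774

segments=4 loops=1 length=2.910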